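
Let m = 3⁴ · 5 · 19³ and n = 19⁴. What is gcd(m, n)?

6859

min exponent per shared prime: 19³ = 6859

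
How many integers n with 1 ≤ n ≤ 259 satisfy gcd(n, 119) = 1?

Prime factors of 119: 7, 17. Count integers ≤ 259 divisible by none of them.
By inclusion–exclusion: 259 − ⌊259/7⌋ − ⌊259/17⌋ + ⌊259/119⌋ = 209.

209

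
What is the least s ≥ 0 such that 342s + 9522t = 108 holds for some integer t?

56

Reduce mod 9522: 342s ≡ 108 (mod 9522). With g = gcd(342, 9522) = 18 dividing 108, divide through: 19s ≡ 6 (mod 529).
Since gcd(19, 529) = 1, s ≡ 6·(19)⁻¹ ≡ 56 (mod 529). Smallest non-negative: 56.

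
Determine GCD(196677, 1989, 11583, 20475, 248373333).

196677 = 3² · 13 · 41²; 1989 = 3² · 13 · 17; 11583 = 3⁴ · 11 · 13; 20475 = 3² · 5² · 7 · 13; 248373333 = 3² · 13 · 31² · 47²
gcd takes min exponent of each prime: 3² · 13 = 117

117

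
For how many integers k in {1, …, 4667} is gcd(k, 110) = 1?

110 = 2·5·11. Inclusion–exclusion on these primes:
4667 − ⌊4667/2⌋ − ⌊4667/5⌋ − ⌊4667/11⌋ + ⌊4667/10⌋ + ⌊4667/22⌋ + ⌊4667/55⌋ − ⌊4667/110⌋ = 1697

1697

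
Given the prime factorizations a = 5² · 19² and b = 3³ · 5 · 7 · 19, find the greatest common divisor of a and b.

95

min exponent per shared prime: 5 · 19 = 95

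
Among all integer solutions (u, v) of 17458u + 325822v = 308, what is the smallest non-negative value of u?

gcd(17458, 325822) = 14 (Euclid: 325822 = 18·17458 + 11578; 17458 = 1·11578 + 5880; 11578 = 1·5880 + 5698; 5880 = 1·5698 + 182; 5698 = 31·182 + 56; 182 = 3·56 + 14; 56 = 4·14 + 0), and 14 | 308.
Extended Euclid: 17458·(5375) + 325822·(-288) = 14. Scale by 22: u₀ = 118250.
General solution u = u₀ + 23273t; reducing mod 23273 gives u = 1885 (and v = -101).

1885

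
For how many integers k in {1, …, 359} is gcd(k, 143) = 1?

143 = 11·13. Inclusion–exclusion on these primes:
359 − ⌊359/11⌋ − ⌊359/13⌋ + ⌊359/143⌋ = 302

302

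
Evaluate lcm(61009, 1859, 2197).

8724287

61009 = 13² · 19²; 1859 = 11 · 13²; 2197 = 13³
lcm takes max exponent of each prime: 11 · 13³ · 19² = 8724287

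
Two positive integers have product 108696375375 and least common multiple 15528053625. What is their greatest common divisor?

From gcd × lcm = pq: gcd = 108696375375 / 15528053625 = 7.

7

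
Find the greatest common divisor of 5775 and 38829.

Euclid: 38829 = 6·5775 + 4179; 5775 = 1·4179 + 1596; 4179 = 2·1596 + 987; 1596 = 1·987 + 609; 987 = 1·609 + 378; 609 = 1·378 + 231; 378 = 1·231 + 147; 231 = 1·147 + 84; 147 = 1·84 + 63; 84 = 1·63 + 21; 63 = 3·21 + 0. Last nonzero remainder: 21.

21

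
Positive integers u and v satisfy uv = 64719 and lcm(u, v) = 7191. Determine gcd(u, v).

9

From gcd × lcm = uv: gcd = 64719 / 7191 = 9.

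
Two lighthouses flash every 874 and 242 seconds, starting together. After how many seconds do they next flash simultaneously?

105754

874 = 2 · 19 · 23; 242 = 2 · 11²
max exponents: 2 · 11² · 19 · 23 = 105754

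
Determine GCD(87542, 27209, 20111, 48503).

1183

87542 = 2 · 7 · 13² · 37; 27209 = 7 · 13² · 23; 20111 = 7 · 13² · 17; 48503 = 7 · 13² · 41
gcd takes min exponent of each prime: 7 · 13² = 1183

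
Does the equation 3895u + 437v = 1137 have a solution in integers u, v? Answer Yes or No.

By Bézout, 3895u + 437v = 1137 has integer solutions iff gcd(3895, 437) | 1137.
Euclid: 3895 = 8·437 + 399; 437 = 1·399 + 38; 399 = 10·38 + 19; 38 = 2·19 + 0. gcd = 19; 1137 mod 19 = 16. No.

No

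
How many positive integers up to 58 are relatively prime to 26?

26 = 2·13. Inclusion–exclusion on these primes:
58 − ⌊58/2⌋ − ⌊58/13⌋ + ⌊58/26⌋ = 27

27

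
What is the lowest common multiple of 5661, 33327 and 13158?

5661 = 3² · 17 · 37; 33327 = 3² · 7 · 23²; 13158 = 2 · 3² · 17 · 43
lcm takes max exponent of each prime: 2 · 3² · 7 · 17 · 23² · 37 · 43 = 1802790738

1802790738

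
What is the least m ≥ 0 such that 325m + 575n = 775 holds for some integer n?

Euclid: 575 = 1·325 + 250; 325 = 1·250 + 75; 250 = 3·75 + 25; 75 = 3·25 + 0 → gcd = 25; 775 = 25·31.
Back-substitution yields 325·(-7) + 575·(4) = 25, so one solution is m = -7·31 = -217, n = 4·31 = 124.
Solutions in m differ by 575/25 = 23; the one in [0, 23) is -217 mod 23 = 13.

13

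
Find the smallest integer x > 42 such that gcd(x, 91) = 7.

49

gcd(x, 91) = 7 forces 7 | x; write x = 7s. Then gcd(7s, 7·13) = 7·gcd(s, 13), so need gcd(s, 13) = 1.
7s > 42 gives s ≥ 7. The least s ≥ 7 coprime to 13 is 7, so x = 7·7 = 49.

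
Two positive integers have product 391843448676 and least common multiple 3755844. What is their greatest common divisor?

104329

gcd·lcm = product, so gcd = 391843448676/3755844 = 104329.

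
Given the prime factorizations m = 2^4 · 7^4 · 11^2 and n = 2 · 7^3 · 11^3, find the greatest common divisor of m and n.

min exponent per shared prime: 2 · 7^3 · 11^2 = 83006

83006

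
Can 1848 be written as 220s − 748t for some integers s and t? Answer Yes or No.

Yes

gcd(220, 748): 748 = 3·220 + 88; 220 = 2·88 + 44; 88 = 2·44 + 0 → 44
44 divides 1848, so a solution exists.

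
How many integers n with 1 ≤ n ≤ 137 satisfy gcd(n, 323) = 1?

122

Prime factors of 323: 17, 19. Count integers ≤ 137 divisible by none of them.
By inclusion–exclusion: 137 − ⌊137/17⌋ − ⌊137/19⌋ + ⌊137/323⌋ = 122.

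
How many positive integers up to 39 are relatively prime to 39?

24

Prime factors of 39: 3, 13. Count integers ≤ 39 divisible by none of them.
By inclusion–exclusion: 39 − ⌊39/3⌋ − ⌊39/13⌋ + ⌊39/39⌋ = 24.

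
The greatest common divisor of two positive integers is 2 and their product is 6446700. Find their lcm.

3223350

Since gcd(a,b)·lcm(a,b) = ab, lcm = 6446700/2 = 3223350.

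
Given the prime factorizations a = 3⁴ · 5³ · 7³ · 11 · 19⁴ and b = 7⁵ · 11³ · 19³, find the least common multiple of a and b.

max exponent per prime: 3⁴ · 5³ · 7⁵ · 11³ · 19⁴ = 29517372177764625

29517372177764625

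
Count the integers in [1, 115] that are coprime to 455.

73

Prime factors of 455: 5, 7, 13. Count integers ≤ 115 divisible by none of them.
By inclusion–exclusion: 115 − ⌊115/5⌋ − ⌊115/7⌋ − ⌊115/13⌋ + ⌊115/35⌋ + ⌊115/65⌋ + ⌊115/91⌋ − ⌊115/455⌋ = 73.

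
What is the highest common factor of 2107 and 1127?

49

Euclid: 2107 = 1·1127 + 980; 1127 = 1·980 + 147; 980 = 6·147 + 98; 147 = 1·98 + 49; 98 = 2·49 + 0. Last nonzero remainder: 49.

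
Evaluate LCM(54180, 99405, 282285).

lcm(54180, 99405) = 54180·99405/gcd = 5385762900/45 = 119683620
lcm(119683620, 282285) = 119683620·282285/gcd = 33784890671700/45 = 750775348260

750775348260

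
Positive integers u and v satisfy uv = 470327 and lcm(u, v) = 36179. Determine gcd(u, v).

From gcd × lcm = uv: gcd = 470327 / 36179 = 13.

13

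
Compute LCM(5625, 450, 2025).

101250

lcm(5625, 450) = 5625·450/gcd = 2531250/225 = 11250
lcm(11250, 2025) = 11250·2025/gcd = 22781250/225 = 101250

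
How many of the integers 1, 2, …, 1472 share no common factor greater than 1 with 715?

988

715 = 5·11·13. Inclusion–exclusion on these primes:
1472 − ⌊1472/5⌋ − ⌊1472/11⌋ − ⌊1472/13⌋ + ⌊1472/55⌋ + ⌊1472/65⌋ + ⌊1472/143⌋ − ⌊1472/715⌋ = 988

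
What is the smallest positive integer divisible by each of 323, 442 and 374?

323 = 17 · 19; 442 = 2 · 13 · 17; 374 = 2 · 11 · 17
lcm takes max exponent of each prime: 2 · 11 · 13 · 17 · 19 = 92378

92378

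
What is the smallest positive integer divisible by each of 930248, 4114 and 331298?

21649661704

930248 = 2³ · 11² · 31²; 4114 = 2 · 11² · 17; 331298 = 2 · 11² · 37²
lcm takes max exponent of each prime: 2³ · 11² · 17 · 31² · 37² = 21649661704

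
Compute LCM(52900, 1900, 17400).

174887400

52900 = 2² · 5² · 23²; 1900 = 2² · 5² · 19; 17400 = 2³ · 3 · 5² · 29
lcm takes max exponent of each prime: 2³ · 3 · 5² · 19 · 23² · 29 = 174887400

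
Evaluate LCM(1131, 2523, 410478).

lcm(1131, 2523) = 1131·2523/gcd = 2853513/87 = 32799
lcm(32799, 410478) = 32799·410478/gcd = 13463267922/3 = 4487755974

4487755974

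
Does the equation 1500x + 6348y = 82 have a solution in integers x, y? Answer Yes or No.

By Bézout, 1500x + 6348y = 82 has integer solutions iff gcd(1500, 6348) | 82.
Euclid: 6348 = 4·1500 + 348; 1500 = 4·348 + 108; 348 = 3·108 + 24; 108 = 4·24 + 12; 24 = 2·12 + 0. gcd = 12; 82 mod 12 = 10. No.

No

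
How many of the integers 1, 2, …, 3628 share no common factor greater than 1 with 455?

455 = 5·7·13. Inclusion–exclusion on these primes:
3628 − ⌊3628/5⌋ − ⌊3628/7⌋ − ⌊3628/13⌋ + ⌊3628/35⌋ + ⌊3628/65⌋ + ⌊3628/91⌋ − ⌊3628/455⌋ = 2296

2296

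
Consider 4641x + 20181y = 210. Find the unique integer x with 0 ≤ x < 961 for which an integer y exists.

Reduce mod 20181: 4641x ≡ 210 (mod 20181). With g = gcd(4641, 20181) = 21 dividing 210, divide through: 221x ≡ 10 (mod 961).
Since gcd(221, 961) = 1, x ≡ 10·(221)⁻¹ ≡ 948 (mod 961). Smallest non-negative: 948.

948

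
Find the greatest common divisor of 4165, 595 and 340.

85

gcd(4165, 595): 4165 = 7·595 + 0 → 595
gcd(595, 340): 595 = 1·340 + 255; 340 = 1·255 + 85; 255 = 3·85 + 0 → 85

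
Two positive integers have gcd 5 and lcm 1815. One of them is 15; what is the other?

Using uv = gcd(u,v)·lcm(u,v) = 5·1815 = 9075, we get v = 9075/15 = 605.

605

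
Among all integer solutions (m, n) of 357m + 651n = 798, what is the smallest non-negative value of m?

Euclid: 651 = 1·357 + 294; 357 = 1·294 + 63; 294 = 4·63 + 42; 63 = 1·42 + 21; 42 = 2·21 + 0 → gcd = 21; 798 = 21·38.
Back-substitution yields 357·(11) + 651·(-6) = 21, so one solution is m = 11·38 = 418, n = -6·38 = -228.
Solutions in m differ by 651/21 = 31; the one in [0, 31) is 418 mod 31 = 15.

15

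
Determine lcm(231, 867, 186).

231 = 3 · 7 · 11; 867 = 3 · 17²; 186 = 2 · 3 · 31
lcm takes max exponent of each prime: 2 · 3 · 7 · 11 · 17² · 31 = 4139058

4139058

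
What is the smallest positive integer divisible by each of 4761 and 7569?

4761 = 3² · 23²; 7569 = 3² · 29²
max exponents: 3² · 23² · 29² = 4004001

4004001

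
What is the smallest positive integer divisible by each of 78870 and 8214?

107973030

78870 = 2 · 3 · 5 · 11 · 239; 8214 = 2 · 3 · 37²
max exponents: 2 · 3 · 5 · 11 · 37² · 239 = 107973030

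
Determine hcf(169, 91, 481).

169 = 13²; 91 = 7 · 13; 481 = 13 · 37
gcd takes min exponent of each prime: 13 = 13

13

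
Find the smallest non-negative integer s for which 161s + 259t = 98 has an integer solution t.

Reduce mod 259: 161s ≡ 98 (mod 259). With g = gcd(161, 259) = 7 dividing 98, divide through: 23s ≡ 14 (mod 37).
Since gcd(23, 37) = 1, s ≡ 14·(23)⁻¹ ≡ 36 (mod 37). Smallest non-negative: 36.

36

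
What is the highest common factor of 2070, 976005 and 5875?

gcd(2070, 976005): 976005 = 471·2070 + 1035; 2070 = 2·1035 + 0 → 1035
gcd(1035, 5875): 5875 = 5·1035 + 700; 1035 = 1·700 + 335; 700 = 2·335 + 30; 335 = 11·30 + 5; 30 = 6·5 + 0 → 5

5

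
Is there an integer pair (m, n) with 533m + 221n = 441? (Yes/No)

gcd(533, 221): 533 = 2·221 + 91; 221 = 2·91 + 39; 91 = 2·39 + 13; 39 = 3·13 + 0 → 13
13 does not divide 441, so a solution does not exist.

No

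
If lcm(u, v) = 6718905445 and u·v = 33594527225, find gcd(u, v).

5

From gcd × lcm = uv: gcd = 33594527225 / 6718905445 = 5.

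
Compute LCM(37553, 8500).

18776500

37553 = 17 · 47²; 8500 = 2² · 5³ · 17
max exponents: 2² · 5³ · 17 · 47² = 18776500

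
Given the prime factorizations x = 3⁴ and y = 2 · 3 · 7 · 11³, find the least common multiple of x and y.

max exponent per prime: 2 · 3⁴ · 7 · 11³ = 1509354

1509354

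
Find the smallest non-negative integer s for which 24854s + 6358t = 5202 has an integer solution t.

2

Euclid: 24854 = 3·6358 + 5780; 6358 = 1·5780 + 578; 5780 = 10·578 + 0 → gcd = 578; 5202 = 578·9.
Back-substitution yields 24854·(-1) + 6358·(4) = 578, so one solution is s = -1·9 = -9, t = 4·9 = 36.
Solutions in s differ by 6358/578 = 11; the one in [0, 11) is -9 mod 11 = 2.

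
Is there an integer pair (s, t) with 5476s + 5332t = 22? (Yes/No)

gcd(5476, 5332): 5476 = 1·5332 + 144; 5332 = 37·144 + 4; 144 = 36·4 + 0 → 4
4 does not divide 22, so a solution does not exist.

No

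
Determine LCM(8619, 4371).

12557883

gcd first: 8619 = 1·4371 + 4248; 4371 = 1·4248 + 123; 4248 = 34·123 + 66; 123 = 1·66 + 57; 66 = 1·57 + 9; 57 = 6·9 + 3; 9 = 3·3 + 0 → gcd = 3
lcm = 8619·4371/gcd = 37673649/3 = 12557883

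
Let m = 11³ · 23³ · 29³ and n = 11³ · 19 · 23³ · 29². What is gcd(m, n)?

min exponent per shared prime: 11³ · 23³ · 29² = 13619386957

13619386957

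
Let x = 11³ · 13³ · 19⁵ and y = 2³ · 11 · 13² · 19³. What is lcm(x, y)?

57925008227944

max exponent per prime: 2³ · 11³ · 13³ · 19⁵ = 57925008227944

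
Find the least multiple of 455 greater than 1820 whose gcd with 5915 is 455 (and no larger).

2275

5915 = 455·13. Any m with gcd(m, 5915) = 455 is a multiple of 455, say 455s, with s coprime to 13.
Need s > 1820/455, so s ≥ 5. First s ≥ 5 with gcd(s, 13) = 1 is s = 5. Thus m = 455·5 = 2275.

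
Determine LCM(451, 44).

gcd first: 451 = 10·44 + 11; 44 = 4·11 + 0 → gcd = 11
lcm = 451·44/gcd = 19844/11 = 1804

1804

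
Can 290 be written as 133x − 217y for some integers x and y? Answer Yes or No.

No

gcd(133, 217): 217 = 1·133 + 84; 133 = 1·84 + 49; 84 = 1·49 + 35; 49 = 1·35 + 14; 35 = 2·14 + 7; 14 = 2·7 + 0 → 7
7 does not divide 290, so a solution does not exist.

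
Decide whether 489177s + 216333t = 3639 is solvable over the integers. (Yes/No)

No

By Bézout, 489177s + 216333t = 3639 has integer solutions iff gcd(489177, 216333) | 3639.
Euclid: 489177 = 2·216333 + 56511; 216333 = 3·56511 + 46800; 56511 = 1·46800 + 9711; 46800 = 4·9711 + 7956; 9711 = 1·7956 + 1755; 7956 = 4·1755 + 936; 1755 = 1·936 + 819; 936 = 1·819 + 117; 819 = 7·117 + 0. gcd = 117; 3639 mod 117 = 12. No.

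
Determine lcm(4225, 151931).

4225 = 5² · 13²; 151931 = 13² · 29 · 31
max exponents: 5² · 13² · 29 · 31 = 3798275

3798275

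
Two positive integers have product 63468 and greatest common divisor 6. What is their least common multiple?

For any two positive integers, gcd × lcm equals their product. Hence lcm = 63468 / 6 = 10578.

10578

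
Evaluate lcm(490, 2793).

gcd first: 2793 = 5·490 + 343; 490 = 1·343 + 147; 343 = 2·147 + 49; 147 = 3·49 + 0 → gcd = 49
lcm = 490·2793/gcd = 1368570/49 = 27930

27930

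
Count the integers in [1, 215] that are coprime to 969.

128

Prime factors of 969: 3, 17, 19. Count integers ≤ 215 divisible by none of them.
By inclusion–exclusion: 215 − ⌊215/3⌋ − ⌊215/17⌋ − ⌊215/19⌋ + ⌊215/51⌋ + ⌊215/57⌋ + ⌊215/323⌋ − ⌊215/969⌋ = 128.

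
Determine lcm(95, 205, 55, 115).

985435

95 = 5 · 19; 205 = 5 · 41; 55 = 5 · 11; 115 = 5 · 23
lcm takes max exponent of each prime: 5 · 11 · 19 · 23 · 41 = 985435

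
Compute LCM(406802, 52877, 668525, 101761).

826024244752850

lcm(406802, 52877) = 406802·52877/gcd = 21510469354/121 = 177772474
lcm(177772474, 668525) = 177772474·668525/gcd = 118845343180850/121 = 982192918850
lcm(982192918850, 101761) = 982192918850·101761/gcd = 99948933615094850/121 = 826024244752850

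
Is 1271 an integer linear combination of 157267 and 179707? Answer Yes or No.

No

gcd(157267, 179707): 179707 = 1·157267 + 22440; 157267 = 7·22440 + 187; 22440 = 120·187 + 0 → 187
187 does not divide 1271, so a solution does not exist.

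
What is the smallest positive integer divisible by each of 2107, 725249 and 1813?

2107 = 7² · 43; 725249 = 7² · 19² · 41; 1813 = 7² · 37
lcm takes max exponent of each prime: 7² · 19² · 37 · 41 · 43 = 1153871159

1153871159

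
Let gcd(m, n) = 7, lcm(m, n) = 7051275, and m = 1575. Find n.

31339

m·n = gcd·lcm = 7·7051275 = 49358925, so n = 49358925/1575 = 31339.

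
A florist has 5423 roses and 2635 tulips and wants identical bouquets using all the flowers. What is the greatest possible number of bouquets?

5423 = 11 · 17 · 29
2635 = 5 · 17 · 31
Common: 17 = 17

17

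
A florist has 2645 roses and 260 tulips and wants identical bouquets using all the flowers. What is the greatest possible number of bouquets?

5

Euclid: 2645 = 10·260 + 45; 260 = 5·45 + 35; 45 = 1·35 + 10; 35 = 3·10 + 5; 10 = 2·5 + 0. Last nonzero remainder: 5.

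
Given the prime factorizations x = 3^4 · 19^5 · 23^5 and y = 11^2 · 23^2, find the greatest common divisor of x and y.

529

min exponent per shared prime: 23^2 = 529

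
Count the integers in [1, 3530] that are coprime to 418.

Prime factors of 418: 2, 11, 19. Count integers ≤ 3530 divisible by none of them.
By inclusion–exclusion: 3530 − ⌊3530/2⌋ − ⌊3530/11⌋ − ⌊3530/19⌋ + ⌊3530/22⌋ + ⌊3530/38⌋ + ⌊3530/209⌋ − ⌊3530/418⌋ = 1520.

1520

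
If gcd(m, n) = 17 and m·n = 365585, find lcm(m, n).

gcd·lcm = product, so lcm = 365585/17 = 21505.

21505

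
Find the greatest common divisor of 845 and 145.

5

Euclid: 845 = 5·145 + 120; 145 = 1·120 + 25; 120 = 4·25 + 20; 25 = 1·20 + 5; 20 = 4·5 + 0. Last nonzero remainder: 5.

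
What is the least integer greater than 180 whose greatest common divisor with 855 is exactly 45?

225

Multiples of 45 above 180: 45·5, 45·6, … . Need the cofactor coprime to 855/45 = 19.
Checking s = 5, 6, … the first with gcd(s, 19) = 1 is s = 5, giving 225.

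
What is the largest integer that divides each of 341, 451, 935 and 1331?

341 = 11 · 31; 451 = 11 · 41; 935 = 5 · 11 · 17; 1331 = 11³
gcd takes min exponent of each prime: 11 = 11

11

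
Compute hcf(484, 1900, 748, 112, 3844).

gcd(484, 1900): 1900 = 3·484 + 448; 484 = 1·448 + 36; 448 = 12·36 + 16; 36 = 2·16 + 4; 16 = 4·4 + 0 → 4
gcd(4, 748): 748 = 187·4 + 0 → 4
gcd(4, 112): 112 = 28·4 + 0 → 4
gcd(4, 3844): 3844 = 961·4 + 0 → 4

4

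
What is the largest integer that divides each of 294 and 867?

3

Euclid: 867 = 2·294 + 279; 294 = 1·279 + 15; 279 = 18·15 + 9; 15 = 1·9 + 6; 9 = 1·6 + 3; 6 = 2·3 + 0. Last nonzero remainder: 3.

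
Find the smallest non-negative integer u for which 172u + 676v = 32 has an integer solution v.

67

Euclid: 676 = 3·172 + 160; 172 = 1·160 + 12; 160 = 13·12 + 4; 12 = 3·4 + 0 → gcd = 4; 32 = 4·8.
Back-substitution yields 172·(-55) + 676·(14) = 4, so one solution is u = -55·8 = -440, v = 14·8 = 112.
Solutions in u differ by 676/4 = 169; the one in [0, 169) is -440 mod 169 = 67.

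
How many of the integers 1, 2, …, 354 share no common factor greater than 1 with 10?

142

Prime factors of 10: 2, 5. Count integers ≤ 354 divisible by none of them.
By inclusion–exclusion: 354 − ⌊354/2⌋ − ⌊354/5⌋ + ⌊354/10⌋ = 142.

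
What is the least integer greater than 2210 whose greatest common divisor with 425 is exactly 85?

2295

gcd(k, 425) = 85 forces 85 | k; write k = 85s. Then gcd(85s, 85·5) = 85·gcd(s, 5), so need gcd(s, 5) = 1.
85s > 2210 gives s ≥ 27. The least s ≥ 27 coprime to 5 is 27, so k = 85·27 = 2295.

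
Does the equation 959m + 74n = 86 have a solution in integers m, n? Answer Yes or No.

Yes

gcd(959, 74): 959 = 12·74 + 71; 74 = 1·71 + 3; 71 = 23·3 + 2; 3 = 1·2 + 1; 2 = 2·1 + 0 → 1
1 divides 86, so a solution exists.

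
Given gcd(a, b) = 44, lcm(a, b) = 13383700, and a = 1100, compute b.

a·b = gcd·lcm = 44·13383700 = 588882800, so b = 588882800/1100 = 535348.

535348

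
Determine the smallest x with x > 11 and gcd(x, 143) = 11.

gcd(x, 143) = 11 forces 11 | x; write x = 11s. Then gcd(11s, 11·13) = 11·gcd(s, 13), so need gcd(s, 13) = 1.
11s > 11 gives s ≥ 2. The least s ≥ 2 coprime to 13 is 2, so x = 11·2 = 22.

22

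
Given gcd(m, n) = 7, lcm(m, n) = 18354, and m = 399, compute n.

322

Using mn = gcd(m,n)·lcm(m,n) = 7·18354 = 128478, we get n = 128478/399 = 322.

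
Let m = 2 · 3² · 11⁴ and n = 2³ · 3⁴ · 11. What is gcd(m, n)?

min exponent per shared prime: 2 · 3² · 11 = 198

198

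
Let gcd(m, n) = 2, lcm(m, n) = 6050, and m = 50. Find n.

242

Using mn = gcd(m,n)·lcm(m,n) = 2·6050 = 12100, we get n = 12100/50 = 242.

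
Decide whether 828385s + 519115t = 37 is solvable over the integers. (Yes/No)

gcd(828385, 519115): 828385 = 1·519115 + 309270; 519115 = 1·309270 + 209845; 309270 = 1·209845 + 99425; 209845 = 2·99425 + 10995; 99425 = 9·10995 + 470; 10995 = 23·470 + 185; 470 = 2·185 + 100; 185 = 1·100 + 85; 100 = 1·85 + 15; 85 = 5·15 + 10; 15 = 1·10 + 5; 10 = 2·5 + 0 → 5
5 does not divide 37, so a solution does not exist.

No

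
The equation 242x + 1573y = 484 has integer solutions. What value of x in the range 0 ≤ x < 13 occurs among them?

Euclid: 1573 = 6·242 + 121; 242 = 2·121 + 0 → gcd = 121; 484 = 121·4.
Back-substitution yields 242·(-6) + 1573·(1) = 121, so one solution is x = -6·4 = -24, y = 1·4 = 4.
Solutions in x differ by 1573/121 = 13; the one in [0, 13) is -24 mod 13 = 2.

2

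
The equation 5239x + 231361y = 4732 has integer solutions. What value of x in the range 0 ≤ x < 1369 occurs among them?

575

Euclid: 231361 = 44·5239 + 845; 5239 = 6·845 + 169; 845 = 5·169 + 0 → gcd = 169; 4732 = 169·28.
Back-substitution yields 5239·(265) + 231361·(-6) = 169, so one solution is x = 265·28 = 7420, y = -6·28 = -168.
Solutions in x differ by 231361/169 = 1369; the one in [0, 1369) is 7420 mod 1369 = 575.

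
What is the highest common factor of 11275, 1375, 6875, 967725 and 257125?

11275 = 5² · 11 · 41; 1375 = 5³ · 11; 6875 = 5⁴ · 11; 967725 = 3² · 5² · 11 · 17 · 23; 257125 = 5³ · 11² · 17
gcd takes min exponent of each prime: 5² · 11 = 275

275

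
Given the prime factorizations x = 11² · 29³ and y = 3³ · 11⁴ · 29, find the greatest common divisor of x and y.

min exponent per shared prime: 11² · 29 = 3509

3509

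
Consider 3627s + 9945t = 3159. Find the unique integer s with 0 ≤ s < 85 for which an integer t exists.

gcd(3627, 9945) = 117 (Euclid: 9945 = 2·3627 + 2691; 3627 = 1·2691 + 936; 2691 = 2·936 + 819; 936 = 1·819 + 117; 819 = 7·117 + 0), and 117 | 3159.
Extended Euclid: 3627·(11) + 9945·(-4) = 117. Scale by 27: s₀ = 297.
General solution s = s₀ + 85k; reducing mod 85 gives s = 42 (and t = -15).

42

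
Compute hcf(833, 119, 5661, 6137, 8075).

gcd(833, 119): 833 = 7·119 + 0 → 119
gcd(119, 5661): 5661 = 47·119 + 68; 119 = 1·68 + 51; 68 = 1·51 + 17; 51 = 3·17 + 0 → 17
gcd(17, 6137): 6137 = 361·17 + 0 → 17
gcd(17, 8075): 8075 = 475·17 + 0 → 17

17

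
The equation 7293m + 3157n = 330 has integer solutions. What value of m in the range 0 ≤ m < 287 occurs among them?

139

Reduce mod 3157: 7293m ≡ 330 (mod 3157). With g = gcd(7293, 3157) = 11 dividing 330, divide through: 663m ≡ 30 (mod 287).
Since gcd(663, 287) = 1, m ≡ 30·(663)⁻¹ ≡ 139 (mod 287). Smallest non-negative: 139.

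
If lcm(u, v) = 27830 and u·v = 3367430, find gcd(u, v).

121

From gcd × lcm = uv: gcd = 3367430 / 27830 = 121.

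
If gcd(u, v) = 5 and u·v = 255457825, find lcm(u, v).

51091565

gcd·lcm = product, so lcm = 255457825/5 = 51091565.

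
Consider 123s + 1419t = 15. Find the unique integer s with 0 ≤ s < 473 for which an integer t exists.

Euclid: 1419 = 11·123 + 66; 123 = 1·66 + 57; 66 = 1·57 + 9; 57 = 6·9 + 3; 9 = 3·3 + 0 → gcd = 3; 15 = 3·5.
Back-substitution yields 123·(150) + 1419·(-13) = 3, so one solution is s = 150·5 = 750, t = -13·5 = -65.
Solutions in s differ by 1419/3 = 473; the one in [0, 473) is 750 mod 473 = 277.

277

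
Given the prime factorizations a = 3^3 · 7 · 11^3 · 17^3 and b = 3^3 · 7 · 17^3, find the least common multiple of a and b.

max exponent per prime: 3^3 · 7 · 11^3 · 17^3 = 1235909367

1235909367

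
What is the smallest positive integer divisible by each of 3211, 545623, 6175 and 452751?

531982425

3211 = 13² · 19; 545623 = 13 · 19 · 47²; 6175 = 5² · 13 · 19; 452751 = 3 · 13² · 19 · 47
lcm takes max exponent of each prime: 3 · 5² · 13² · 19 · 47² = 531982425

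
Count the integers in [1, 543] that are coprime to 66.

66 = 2·3·11. Inclusion–exclusion on these primes:
543 − ⌊543/2⌋ − ⌊543/3⌋ − ⌊543/11⌋ + ⌊543/6⌋ + ⌊543/22⌋ + ⌊543/33⌋ − ⌊543/66⌋ = 164

164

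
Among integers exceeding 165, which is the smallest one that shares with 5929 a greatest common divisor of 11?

176

gcd(a, 5929) = 11 forces 11 | a; write a = 11s. Then gcd(11s, 11·539) = 11·gcd(s, 539), so need gcd(s, 539) = 1.
11s > 165 gives s ≥ 16. The least s ≥ 16 coprime to 539 is 16, so a = 11·16 = 176.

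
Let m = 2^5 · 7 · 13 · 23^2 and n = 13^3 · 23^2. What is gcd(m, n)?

6877

min exponent per shared prime: 13 · 23^2 = 6877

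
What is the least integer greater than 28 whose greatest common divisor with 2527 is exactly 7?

35

gcd(a, 2527) = 7 forces 7 | a; write a = 7s. Then gcd(7s, 7·361) = 7·gcd(s, 361), so need gcd(s, 361) = 1.
7s > 28 gives s ≥ 5. The least s ≥ 5 coprime to 361 is 5, so a = 7·5 = 35.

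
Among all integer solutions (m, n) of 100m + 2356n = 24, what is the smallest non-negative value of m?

Reduce mod 2356: 100m ≡ 24 (mod 2356). With g = gcd(100, 2356) = 4 dividing 24, divide through: 25m ≡ 6 (mod 589).
Since gcd(25, 589) = 1, m ≡ 6·(25)⁻¹ ≡ 495 (mod 589). Smallest non-negative: 495.

495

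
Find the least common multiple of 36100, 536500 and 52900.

102454868500

36100 = 2² · 5² · 19²; 536500 = 2² · 5³ · 29 · 37; 52900 = 2² · 5² · 23²
lcm takes max exponent of each prime: 2² · 5³ · 19² · 23² · 29 · 37 = 102454868500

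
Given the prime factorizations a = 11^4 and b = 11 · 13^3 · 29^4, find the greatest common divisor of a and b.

11

min exponent per shared prime: 11 = 11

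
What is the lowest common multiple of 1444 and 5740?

gcd first: 5740 = 3·1444 + 1408; 1444 = 1·1408 + 36; 1408 = 39·36 + 4; 36 = 9·4 + 0 → gcd = 4
lcm = 1444·5740/gcd = 8288560/4 = 2072140

2072140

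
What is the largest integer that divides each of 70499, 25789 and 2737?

70499 = 11 · 13 · 17 · 29; 25789 = 17 · 37 · 41; 2737 = 7 · 17 · 23
gcd takes min exponent of each prime: 17 = 17

17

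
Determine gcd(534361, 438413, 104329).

289

gcd(534361, 438413): 534361 = 1·438413 + 95948; 438413 = 4·95948 + 54621; 95948 = 1·54621 + 41327; 54621 = 1·41327 + 13294; 41327 = 3·13294 + 1445; 13294 = 9·1445 + 289; 1445 = 5·289 + 0 → 289
gcd(289, 104329): 104329 = 361·289 + 0 → 289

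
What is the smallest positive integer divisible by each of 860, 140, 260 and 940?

lcm(860, 140) = 860·140/gcd = 120400/20 = 6020
lcm(6020, 260) = 6020·260/gcd = 1565200/20 = 78260
lcm(78260, 940) = 78260·940/gcd = 73564400/20 = 3678220

3678220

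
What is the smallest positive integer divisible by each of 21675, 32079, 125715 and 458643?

12303098475

lcm(21675, 32079) = 21675·32079/gcd = 695312325/867 = 801975
lcm(801975, 125715) = 801975·125715/gcd = 100820287125/4335 = 23257275
lcm(23257275, 458643) = 23257275·458643/gcd = 10666786377825/867 = 12303098475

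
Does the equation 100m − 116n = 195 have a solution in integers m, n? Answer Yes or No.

No

By Bézout, 100m − 116n = 195 has integer solutions iff gcd(100, 116) | 195.
Euclid: 116 = 1·100 + 16; 100 = 6·16 + 4; 16 = 4·4 + 0. gcd = 4; 195 mod 4 = 3. No.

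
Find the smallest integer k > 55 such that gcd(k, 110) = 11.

77

Multiples of 11 above 55: 11·6, 11·7, … . Need the cofactor coprime to 110/11 = 10.
Checking s = 6, 7, … the first with gcd(s, 10) = 1 is s = 7, giving 77.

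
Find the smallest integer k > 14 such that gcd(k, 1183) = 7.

Multiples of 7 above 14: 7·3, 7·4, … . Need the cofactor coprime to 1183/7 = 169.
Checking s = 3, 4, … the first with gcd(s, 169) = 1 is s = 3, giving 21.

21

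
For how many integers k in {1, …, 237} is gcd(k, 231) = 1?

Prime factors of 231: 3, 7, 11. Count integers ≤ 237 divisible by none of them.
By inclusion–exclusion: 237 − ⌊237/3⌋ − ⌊237/7⌋ − ⌊237/11⌋ + ⌊237/21⌋ + ⌊237/33⌋ + ⌊237/77⌋ − ⌊237/231⌋ = 124.

124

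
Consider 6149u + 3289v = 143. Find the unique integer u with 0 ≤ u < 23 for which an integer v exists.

15

Reduce mod 3289: 6149u ≡ 143 (mod 3289). With g = gcd(6149, 3289) = 143 dividing 143, divide through: 43u ≡ 1 (mod 23).
Since gcd(43, 23) = 1, u ≡ 1·(43)⁻¹ ≡ 15 (mod 23). Smallest non-negative: 15.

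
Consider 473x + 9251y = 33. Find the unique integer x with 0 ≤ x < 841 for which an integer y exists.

gcd(473, 9251) = 11 (Euclid: 9251 = 19·473 + 264; 473 = 1·264 + 209; 264 = 1·209 + 55; 209 = 3·55 + 44; 55 = 1·44 + 11; 44 = 4·11 + 0), and 11 | 33.
Extended Euclid: 473·(-176) + 9251·(9) = 11. Scale by 3: x₀ = -528.
General solution x = x₀ + 841t; reducing mod 841 gives x = 313 (and y = -16).

313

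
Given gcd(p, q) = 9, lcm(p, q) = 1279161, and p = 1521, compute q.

Using pq = gcd(p,q)·lcm(p,q) = 9·1279161 = 11512449, we get q = 11512449/1521 = 7569.

7569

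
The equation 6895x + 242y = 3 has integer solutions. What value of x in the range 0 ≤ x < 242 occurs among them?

59

Reduce mod 242: 6895x ≡ 3 (mod 242). With g = gcd(6895, 242) = 1 dividing 3, divide through: 6895x ≡ 3 (mod 242).
Since gcd(6895, 242) = 1, x ≡ 3·(6895)⁻¹ ≡ 59 (mod 242). Smallest non-negative: 59.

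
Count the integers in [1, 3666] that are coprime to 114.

114 = 2·3·19. Inclusion–exclusion on these primes:
3666 − ⌊3666/2⌋ − ⌊3666/3⌋ − ⌊3666/19⌋ + ⌊3666/6⌋ + ⌊3666/38⌋ + ⌊3666/57⌋ − ⌊3666/114⌋ = 1158

1158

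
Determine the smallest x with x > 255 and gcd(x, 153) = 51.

357

gcd(x, 153) = 51 forces 51 | x; write x = 51s. Then gcd(51s, 51·3) = 51·gcd(s, 3), so need gcd(s, 3) = 1.
51s > 255 gives s ≥ 6. The least s ≥ 6 coprime to 3 is 7, so x = 51·7 = 357.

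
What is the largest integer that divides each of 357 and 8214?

Euclid: 8214 = 23·357 + 3; 357 = 119·3 + 0. Last nonzero remainder: 3.

3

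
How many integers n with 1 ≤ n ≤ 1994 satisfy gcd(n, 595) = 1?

1287

Prime factors of 595: 5, 7, 17. Count integers ≤ 1994 divisible by none of them.
By inclusion–exclusion: 1994 − ⌊1994/5⌋ − ⌊1994/7⌋ − ⌊1994/17⌋ + ⌊1994/35⌋ + ⌊1994/85⌋ + ⌊1994/119⌋ − ⌊1994/595⌋ = 1287.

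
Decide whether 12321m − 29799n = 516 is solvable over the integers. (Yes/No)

By Bézout, 12321m − 29799n = 516 has integer solutions iff gcd(12321, 29799) | 516.
Euclid: 29799 = 2·12321 + 5157; 12321 = 2·5157 + 2007; 5157 = 2·2007 + 1143; 2007 = 1·1143 + 864; 1143 = 1·864 + 279; 864 = 3·279 + 27; 279 = 10·27 + 9; 27 = 3·9 + 0. gcd = 9; 516 mod 9 = 3. No.

No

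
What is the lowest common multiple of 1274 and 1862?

24206

1274 = 2 · 7² · 13; 1862 = 2 · 7² · 19
max exponents: 2 · 7² · 13 · 19 = 24206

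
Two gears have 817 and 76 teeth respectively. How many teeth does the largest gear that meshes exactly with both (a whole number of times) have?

Euclid: 817 = 10·76 + 57; 76 = 1·57 + 19; 57 = 3·19 + 0. Last nonzero remainder: 19.

19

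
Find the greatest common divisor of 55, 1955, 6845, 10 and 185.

gcd(55, 1955): 1955 = 35·55 + 30; 55 = 1·30 + 25; 30 = 1·25 + 5; 25 = 5·5 + 0 → 5
gcd(5, 6845): 6845 = 1369·5 + 0 → 5
gcd(5, 10): 10 = 2·5 + 0 → 5
gcd(5, 185): 185 = 37·5 + 0 → 5

5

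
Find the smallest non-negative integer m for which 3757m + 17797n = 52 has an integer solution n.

Euclid: 17797 = 4·3757 + 2769; 3757 = 1·2769 + 988; 2769 = 2·988 + 793; 988 = 1·793 + 195; 793 = 4·195 + 13; 195 = 15·13 + 0 → gcd = 13; 52 = 13·4.
Back-substitution yields 3757·(-90) + 17797·(19) = 13, so one solution is m = -90·4 = -360, n = 19·4 = 76.
Solutions in m differ by 17797/13 = 1369; the one in [0, 1369) is -360 mod 1369 = 1009.

1009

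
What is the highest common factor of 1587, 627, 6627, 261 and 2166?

gcd(1587, 627): 1587 = 2·627 + 333; 627 = 1·333 + 294; 333 = 1·294 + 39; 294 = 7·39 + 21; 39 = 1·21 + 18; 21 = 1·18 + 3; 18 = 6·3 + 0 → 3
gcd(3, 6627): 6627 = 2209·3 + 0 → 3
gcd(3, 261): 261 = 87·3 + 0 → 3
gcd(3, 2166): 2166 = 722·3 + 0 → 3

3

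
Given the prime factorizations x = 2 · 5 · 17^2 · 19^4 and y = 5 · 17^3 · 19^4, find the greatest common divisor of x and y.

188313845

min exponent per shared prime: 5 · 17^2 · 19^4 = 188313845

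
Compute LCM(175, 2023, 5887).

175 = 5² · 7; 2023 = 7 · 17²; 5887 = 7 · 29²
lcm takes max exponent of each prime: 5² · 7 · 17² · 29² = 42533575

42533575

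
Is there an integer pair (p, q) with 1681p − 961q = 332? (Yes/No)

Yes

gcd(1681, 961): 1681 = 1·961 + 720; 961 = 1·720 + 241; 720 = 2·241 + 238; 241 = 1·238 + 3; 238 = 79·3 + 1; 3 = 3·1 + 0 → 1
1 divides 332, so a solution exists.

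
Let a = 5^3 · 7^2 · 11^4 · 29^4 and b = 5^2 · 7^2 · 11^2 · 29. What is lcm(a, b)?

max exponent per prime: 5^3 · 7^2 · 11^4 · 29^4 = 63426219366125

63426219366125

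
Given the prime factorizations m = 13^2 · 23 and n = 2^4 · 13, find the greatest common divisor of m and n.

13

min exponent per shared prime: 13 = 13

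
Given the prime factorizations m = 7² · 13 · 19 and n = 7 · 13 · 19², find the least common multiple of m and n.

max exponent per prime: 7² · 13 · 19² = 229957

229957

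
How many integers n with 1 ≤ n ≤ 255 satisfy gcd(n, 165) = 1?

Prime factors of 165: 3, 5, 11. Count integers ≤ 255 divisible by none of them.
By inclusion–exclusion: 255 − ⌊255/3⌋ − ⌊255/5⌋ − ⌊255/11⌋ + ⌊255/15⌋ + ⌊255/33⌋ + ⌊255/55⌋ − ⌊255/165⌋ = 123.

123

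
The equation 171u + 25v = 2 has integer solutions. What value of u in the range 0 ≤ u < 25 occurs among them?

12

Euclid: 171 = 6·25 + 21; 25 = 1·21 + 4; 21 = 5·4 + 1; 4 = 4·1 + 0 → gcd = 1; 2 = 1·2.
Back-substitution yields 171·(6) + 25·(-41) = 1, so one solution is u = 6·2 = 12, v = -41·2 = -82.
Solutions in u differ by 25/1 = 25; the one in [0, 25) is 12 mod 25 = 12.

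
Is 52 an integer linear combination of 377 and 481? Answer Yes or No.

gcd(377, 481): 481 = 1·377 + 104; 377 = 3·104 + 65; 104 = 1·65 + 39; 65 = 1·39 + 26; 39 = 1·26 + 13; 26 = 2·13 + 0 → 13
13 divides 52, so a solution exists.

Yes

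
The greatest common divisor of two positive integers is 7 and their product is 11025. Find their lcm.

1575

gcd·lcm = product, so lcm = 11025/7 = 1575.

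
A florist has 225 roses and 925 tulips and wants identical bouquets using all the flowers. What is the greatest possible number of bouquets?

25

Euclid: 925 = 4·225 + 25; 225 = 9·25 + 0. Last nonzero remainder: 25.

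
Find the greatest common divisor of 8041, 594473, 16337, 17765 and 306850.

17

gcd(8041, 594473): 594473 = 73·8041 + 7480; 8041 = 1·7480 + 561; 7480 = 13·561 + 187; 561 = 3·187 + 0 → 187
gcd(187, 16337): 16337 = 87·187 + 68; 187 = 2·68 + 51; 68 = 1·51 + 17; 51 = 3·17 + 0 → 17
gcd(17, 17765): 17765 = 1045·17 + 0 → 17
gcd(17, 306850): 306850 = 18050·17 + 0 → 17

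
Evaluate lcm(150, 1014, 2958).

12497550

150 = 2 · 3 · 5²; 1014 = 2 · 3 · 13²; 2958 = 2 · 3 · 17 · 29
lcm takes max exponent of each prime: 2 · 3 · 5² · 13² · 17 · 29 = 12497550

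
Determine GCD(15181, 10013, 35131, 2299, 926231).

gcd(15181, 10013): 15181 = 1·10013 + 5168; 10013 = 1·5168 + 4845; 5168 = 1·4845 + 323; 4845 = 15·323 + 0 → 323
gcd(323, 35131): 35131 = 108·323 + 247; 323 = 1·247 + 76; 247 = 3·76 + 19; 76 = 4·19 + 0 → 19
gcd(19, 2299): 2299 = 121·19 + 0 → 19
gcd(19, 926231): 926231 = 48749·19 + 0 → 19

19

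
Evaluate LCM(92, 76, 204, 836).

92 = 2² · 23; 76 = 2² · 19; 204 = 2² · 3 · 17; 836 = 2² · 11 · 19
lcm takes max exponent of each prime: 2² · 3 · 11 · 17 · 19 · 23 = 980628

980628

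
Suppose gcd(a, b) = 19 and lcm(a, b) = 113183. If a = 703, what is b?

a·b = gcd·lcm = 19·113183 = 2150477, so b = 2150477/703 = 3059.

3059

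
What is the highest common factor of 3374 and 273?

7

3374 = 2 · 7 · 241
273 = 3 · 7 · 13
Common: 7 = 7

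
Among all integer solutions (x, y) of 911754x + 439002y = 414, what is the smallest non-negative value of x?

8689

Reduce mod 439002: 911754x ≡ 414 (mod 439002). With g = gcd(911754, 439002) = 18 dividing 414, divide through: 50653x ≡ 23 (mod 24389).
Since gcd(50653, 24389) = 1, x ≡ 23·(50653)⁻¹ ≡ 8689 (mod 24389). Smallest non-negative: 8689.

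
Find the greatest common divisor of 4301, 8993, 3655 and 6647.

gcd(4301, 8993): 8993 = 2·4301 + 391; 4301 = 11·391 + 0 → 391
gcd(391, 3655): 3655 = 9·391 + 136; 391 = 2·136 + 119; 136 = 1·119 + 17; 119 = 7·17 + 0 → 17
gcd(17, 6647): 6647 = 391·17 + 0 → 17

17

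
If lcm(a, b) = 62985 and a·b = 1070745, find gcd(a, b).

17

From gcd × lcm = ab: gcd = 1070745 / 62985 = 17.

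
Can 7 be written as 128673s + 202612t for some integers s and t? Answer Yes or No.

gcd(128673, 202612): 202612 = 1·128673 + 73939; 128673 = 1·73939 + 54734; 73939 = 1·54734 + 19205; 54734 = 2·19205 + 16324; 19205 = 1·16324 + 2881; 16324 = 5·2881 + 1919; 2881 = 1·1919 + 962; 1919 = 1·962 + 957; 962 = 1·957 + 5; 957 = 191·5 + 2; 5 = 2·2 + 1; 2 = 2·1 + 0 → 1
1 divides 7, so a solution exists.

Yes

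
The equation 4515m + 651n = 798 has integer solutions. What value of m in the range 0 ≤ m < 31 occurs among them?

Reduce mod 651: 4515m ≡ 798 (mod 651). With g = gcd(4515, 651) = 21 dividing 798, divide through: 215m ≡ 38 (mod 31).
Since gcd(215, 31) = 1, m ≡ 38·(215)⁻¹ ≡ 12 (mod 31). Smallest non-negative: 12.

12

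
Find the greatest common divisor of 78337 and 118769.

78337 = 7 · 19² · 31
118769 = 7 · 19² · 47
Common: 7 · 19² = 2527

2527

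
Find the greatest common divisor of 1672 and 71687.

1672 = 2³ · 11 · 19
71687 = 7³ · 11 · 19
Common: 11 · 19 = 209

209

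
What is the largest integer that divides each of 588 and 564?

588 = 2² · 3 · 7²
564 = 2² · 3 · 47
Common: 2² · 3 = 12

12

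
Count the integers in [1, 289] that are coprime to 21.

165

21 = 3·7. Inclusion–exclusion on these primes:
289 − ⌊289/3⌋ − ⌊289/7⌋ + ⌊289/21⌋ = 165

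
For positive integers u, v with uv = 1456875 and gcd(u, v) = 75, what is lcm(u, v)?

Since gcd(u,v)·lcm(u,v) = uv, lcm = 1456875/75 = 19425.

19425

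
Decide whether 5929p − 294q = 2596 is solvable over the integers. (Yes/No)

gcd(5929, 294): 5929 = 20·294 + 49; 294 = 6·49 + 0 → 49
49 does not divide 2596, so a solution does not exist.

No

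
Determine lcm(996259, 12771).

996259 = 11 · 41 · 47²; 12771 = 3³ · 11 · 43
max exponents: 3³ · 11 · 41 · 43 · 47² = 1156656699

1156656699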